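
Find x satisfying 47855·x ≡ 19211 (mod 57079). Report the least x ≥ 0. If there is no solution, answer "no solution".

53395

First find gcd(47855, 57079):
57079 = 1·47855 + 9224
47855 = 5·9224 + 1735
9224 = 5·1735 + 549
1735 = 3·549 + 88
549 = 6·88 + 21
88 = 4·21 + 4
21 = 5·4 + 1
4 = 4·1 + 0
gcd = 1, so a unique solution mod 57079 exists.
Back-substitute for the Bézout coefficients:
1 = 21 − 5·4
1 = −5·88 + 21·21
1 = 21·549 − 131·88
1 = −131·1735 + 414·549
1 = 414·9224 − 2201·1735
1 = −2201·47855 + 11419·9224
1 = 11419·57079 − 13620·47855
So 47855·(-13620) ≡ 1 (mod 57079), giving 47855⁻¹ ≡ 43459.
x ≡ 47855⁻¹·19211 ≡ 43459·19211 ≡ 53395 (mod 57079).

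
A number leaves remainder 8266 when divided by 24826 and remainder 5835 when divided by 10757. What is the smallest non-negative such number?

Write x = 8266 + 24826·k. Then 24826·k ≡ 5835 − 8266 ≡ 8326 (mod 10757).
Need 24826⁻¹ mod 10757. Extended Euclid on (10757, 3312):
10757 = 3*3312 + 821
3312 = 4*821 + 28
821 = 29*28 + 9
28 = 3*9 + 1
9 = 9*1 + 0
Back-substitute:
1 = 28 − 3·9
1 = −3·821 + 88·28
1 = 88·3312 − 355·821
1 = −355·10757 + 1153·3312
24826⁻¹ ≡ 1153 (mod 10757), so k ≡ 1153·8326 ≡ 4634 (mod 10757).
x = 8266 + 24826·4634 = 115051950.

115051950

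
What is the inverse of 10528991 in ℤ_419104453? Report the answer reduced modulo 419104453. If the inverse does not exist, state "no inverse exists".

391590455

Apply the Euclidean algorithm to 419104453 and 10528991:
419104453 = 39×10528991 + 8473804
10528991 = 1×8473804 + 2055187
8473804 = 4×2055187 + 253056
2055187 = 8×253056 + 30739
253056 = 8×30739 + 7144
30739 = 4×7144 + 2163
7144 = 3×2163 + 655
2163 = 3×655 + 198
655 = 3×198 + 61
198 = 3×61 + 15
61 = 4×15 + 1
15 = 15×1 + 0
Since gcd(10528991, 419104453) = 1, back-substitute to write 1 as a combination:
1 = 61 − 4·15
1 = −4·198 + 13·61
1 = 13·655 − 43·198
1 = −43·2163 + 142·655
1 = 142·7144 − 469·2163
1 = −469·30739 + 2018·7144
1 = 2018·253056 − 16613·30739
1 = −16613·2055187 + 134922·253056
1 = 134922·8473804 − 556301·2055187
1 = −556301·10528991 + 691223·8473804
1 = 691223·419104453 − 27513998·10528991
Hence 10528991⁻¹ ≡ -27513998 ≡ 391590455 (mod 419104453).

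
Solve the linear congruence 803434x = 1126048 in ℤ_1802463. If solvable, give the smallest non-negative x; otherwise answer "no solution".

1196473

First find gcd(803434, 1802463):
1802463 = 2×803434 + 195595
803434 = 4×195595 + 21054
195595 = 9×21054 + 6109
21054 = 3×6109 + 2727
6109 = 2×2727 + 655
2727 = 4×655 + 107
655 = 6×107 + 13
107 = 8×13 + 3
13 = 4×3 + 1
3 = 3×1 + 0
gcd = 1, so a unique solution mod 1802463 exists.
Back-substitute for the Bézout coefficients:
1 = 13 − 4·3
1 = −4·107 + 33·13
1 = 33·655 − 202·107
1 = −202·2727 + 841·655
1 = 841·6109 − 1884·2727
1 = −1884·21054 + 6493·6109
1 = 6493·195595 − 60321·21054
1 = −60321·803434 + 247777·195595
1 = 247777·1802463 − 555875·803434
So 803434·(-555875) ≡ 1 (mod 1802463), giving 803434⁻¹ ≡ 1246588.
x ≡ 803434⁻¹·1126048 ≡ 1246588·1126048 ≡ 1196473 (mod 1802463).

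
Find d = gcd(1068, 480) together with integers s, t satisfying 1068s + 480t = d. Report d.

12

Repeated division:
1068 = 2×480 + 108
480 = 4×108 + 48
108 = 2×48 + 12
48 = 4×12 + 0
gcd(1068, 480) = 12.
Working backward:
12 = 108 − 2·48
12 = −2·480 + 9·108
12 = 9·1068 − 20·480
So 12 = (9)·1068 + (-20)·480.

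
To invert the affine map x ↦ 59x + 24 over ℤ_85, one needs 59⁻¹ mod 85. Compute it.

gcd(85, 59) by repeated division:
85 = 1·59 + 26
59 = 2·26 + 7
26 = 3·7 + 5
7 = 1·5 + 2
5 = 2·2 + 1
2 = 2·1 + 0
The gcd is 1. Working backward:
1 = 5 − 2·2
1 = −2·7 + 3·5
1 = 3·26 − 11·7
1 = −11·59 + 25·26
1 = 25·85 − 36·59
Hence 59⁻¹ ≡ -36 ≡ 49 (mod 85).

49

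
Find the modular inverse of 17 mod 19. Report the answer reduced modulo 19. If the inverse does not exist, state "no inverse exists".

Extended Euclidean algorithm:
19 = 1·17 + 2
17 = 8·2 + 1
2 = 2·1 + 0
The gcd is 1. Working backward:
1 = 17 − 8·2
1 = −8·19 + 9·17
So 17·9 ≡ 1 (mod 19).

9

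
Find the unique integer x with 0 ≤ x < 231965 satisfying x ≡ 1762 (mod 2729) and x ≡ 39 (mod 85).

Write x = 1762 + 2729·k. Then 2729·k ≡ 39 − 1762 ≡ 62 (mod 85).
Need 2729⁻¹ mod 85. Extended Euclid on (85, 9):
85 = 9·9 + 4
9 = 2·4 + 1
4 = 4·1 + 0
Back-substitute:
1 = 9 − 2·4
1 = −2·85 + 19·9
2729⁻¹ ≡ 19 (mod 85), so k ≡ 19·62 ≡ 73 (mod 85).
x = 1762 + 2729·73 = 200979.

200979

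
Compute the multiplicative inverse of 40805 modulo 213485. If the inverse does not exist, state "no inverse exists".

Compute gcd(40805, 213485):
213485 = 5×40805 + 9460
40805 = 4×9460 + 2965
9460 = 3×2965 + 565
2965 = 5×565 + 140
565 = 4×140 + 5
140 = 28×5 + 0
The gcd is 5, not 1, hence no inverse exists.

no inverse exists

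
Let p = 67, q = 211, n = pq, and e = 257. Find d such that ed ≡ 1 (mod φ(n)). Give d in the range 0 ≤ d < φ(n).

5393

φ(n) = (p−1)(q−1) = 66·210 = 13860.
Need d with 257·d ≡ 1 (mod 13860). Apply the extended Euclidean algorithm:
13860 = 53×257 + 239
257 = 1×239 + 18
239 = 13×18 + 5
18 = 3×5 + 3
5 = 1×3 + 2
3 = 1×2 + 1
2 = 2×1 + 0
Back-substitute:
1 = 3 − 2
1 = −5 + 2·3
1 = 2·18 − 7·5
1 = −7·239 + 93·18
1 = 93·257 − 100·239
1 = −100·13860 + 5393·257
So 257·5393 ≡ 1 (mod 13860), hence d = 5393.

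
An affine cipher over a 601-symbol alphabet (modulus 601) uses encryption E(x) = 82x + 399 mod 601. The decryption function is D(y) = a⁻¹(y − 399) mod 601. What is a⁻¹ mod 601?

22

Extended Euclidean algorithm:
601 = 7×82 + 27
82 = 3×27 + 1
27 = 27×1 + 0
The gcd is 1. Working backward:
1 = 82 − 3·27
1 = −3·601 + 22·82
So 82·22 ≡ 1 (mod 601).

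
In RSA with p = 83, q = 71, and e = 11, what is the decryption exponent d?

φ(n) = (p−1)(q−1) = 82·70 = 5740.
Need d with 11·d ≡ 1 (mod 5740). Apply the extended Euclidean algorithm:
5740 = 521*11 + 9
11 = 1*9 + 2
9 = 4*2 + 1
2 = 2*1 + 0
Back-substitute:
1 = 9 − 4·2
1 = −4·11 + 5·9
1 = 5·5740 − 2609·11
So 11·(-2609) ≡ 1 (mod 5740), hence d ≡ -2609 ≡ 3131 (mod 5740).

3131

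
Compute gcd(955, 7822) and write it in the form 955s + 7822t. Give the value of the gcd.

1

Repeated division:
7822 = 8·955 + 182
955 = 5·182 + 45
182 = 4·45 + 2
45 = 22·2 + 1
2 = 2·1 + 0
gcd(955, 7822) = 1.
Working backward:
1 = 45 − 22·2
1 = −22·182 + 89·45
1 = 89·955 − 467·182
1 = −467·7822 + 3825·955
So 1 = (-467)·7822 + (3825)·955.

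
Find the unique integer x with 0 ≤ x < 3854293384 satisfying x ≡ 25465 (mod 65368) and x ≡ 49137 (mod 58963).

Write x = 25465 + 65368·k. Then 65368·k ≡ 49137 − 25465 ≡ 23672 (mod 58963).
Need 65368⁻¹ mod 58963. Extended Euclid on (58963, 6405):
58963 = 9*6405 + 1318
6405 = 4*1318 + 1133
1318 = 1*1133 + 185
1133 = 6*185 + 23
185 = 8*23 + 1
23 = 23*1 + 0
Back-substitute:
1 = 185 − 8·23
1 = −8·1133 + 49·185
1 = 49·1318 − 57·1133
1 = −57·6405 + 277·1318
1 = 277·58963 − 2550·6405
65368⁻¹ ≡ 56413 (mod 58963), so k ≡ 56413·23672 ≡ 14512 (mod 58963).
x = 25465 + 65368·14512 = 948645881.

948645881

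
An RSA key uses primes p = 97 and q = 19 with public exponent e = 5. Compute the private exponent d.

φ(n) = (p−1)(q−1) = 96·18 = 1728.
Need d with 5·d ≡ 1 (mod 1728). Apply the extended Euclidean algorithm:
1728 = 345·5 + 3
5 = 1·3 + 2
3 = 1·2 + 1
2 = 2·1 + 0
Back-substitute:
1 = 3 − 2
1 = −5 + 2·3
1 = 2·1728 − 691·5
So 5·(-691) ≡ 1 (mod 1728), hence d ≡ -691 ≡ 1037 (mod 1728).

1037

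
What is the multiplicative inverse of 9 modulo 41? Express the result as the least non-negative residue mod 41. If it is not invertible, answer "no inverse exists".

Apply the Euclidean algorithm to 41 and 9:
41 = 4·9 + 5
9 = 1·5 + 4
5 = 1·4 + 1
4 = 4·1 + 0
The gcd is 1. Working backward:
1 = 5 − 4
1 = −9 + 2·5
1 = 2·41 − 9·9
So 9·(-9) ≡ 1 (mod 41), and -9 ≡ 32 (mod 41).

32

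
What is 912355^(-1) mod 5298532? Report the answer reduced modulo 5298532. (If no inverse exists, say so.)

Extended Euclidean algorithm:
5298532 = 5·912355 + 736757
912355 = 1·736757 + 175598
736757 = 4·175598 + 34365
175598 = 5·34365 + 3773
34365 = 9·3773 + 408
3773 = 9·408 + 101
408 = 4·101 + 4
101 = 25·4 + 1
4 = 4·1 + 0
The gcd is 1. Working backward:
1 = 101 − 25·4
1 = −25·408 + 101·101
1 = 101·3773 − 934·408
1 = −934·34365 + 8507·3773
1 = 8507·175598 − 43469·34365
1 = −43469·736757 + 182383·175598
1 = 182383·912355 − 225852·736757
1 = −225852·5298532 + 1311643·912355
So 912355·1311643 ≡ 1 (mod 5298532).

1311643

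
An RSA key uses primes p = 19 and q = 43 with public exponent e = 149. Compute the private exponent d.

φ(n) = (p−1)(q−1) = 18·42 = 756.
Need d with 149·d ≡ 1 (mod 756). Apply the extended Euclidean algorithm:
756 = 5*149 + 11
149 = 13*11 + 6
11 = 1*6 + 5
6 = 1*5 + 1
5 = 5*1 + 0
Back-substitute:
1 = 6 − 5
1 = −11 + 2·6
1 = 2·149 − 27·11
1 = −27·756 + 137·149
So 149·137 ≡ 1 (mod 756), hence d = 137.

137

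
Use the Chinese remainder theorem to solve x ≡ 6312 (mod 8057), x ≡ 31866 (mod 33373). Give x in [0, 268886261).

180579796

Write x = 6312 + 8057·k. Then 8057·k ≡ 31866 − 6312 ≡ 25554 (mod 33373).
Need 8057⁻¹ mod 33373. Extended Euclid on (33373, 8057):
33373 = 4×8057 + 1145
8057 = 7×1145 + 42
1145 = 27×42 + 11
42 = 3×11 + 9
11 = 1×9 + 2
9 = 4×2 + 1
2 = 2×1 + 0
Back-substitute:
1 = 9 − 4·2
1 = −4·11 + 5·9
1 = 5·42 − 19·11
1 = −19·1145 + 518·42
1 = 518·8057 − 3645·1145
1 = −3645·33373 + 15098·8057
8057⁻¹ ≡ 15098 (mod 33373), so k ≡ 15098·25554 ≡ 22412 (mod 33373).
x = 6312 + 8057·22412 = 180579796.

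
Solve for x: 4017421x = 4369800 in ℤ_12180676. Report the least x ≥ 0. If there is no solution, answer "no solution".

11249852

First find gcd(4017421, 12180676):
12180676 = 3×4017421 + 128413
4017421 = 31×128413 + 36618
128413 = 3×36618 + 18559
36618 = 1×18559 + 18059
18559 = 1×18059 + 500
18059 = 36×500 + 59
500 = 8×59 + 28
59 = 2×28 + 3
28 = 9×3 + 1
3 = 3×1 + 0
gcd = 1, so a unique solution mod 12180676 exists.
Back-substitute for the Bézout coefficients:
1 = 28 − 9·3
1 = −9·59 + 19·28
1 = 19·500 − 161·59
1 = −161·18059 + 5815·500
1 = 5815·18559 − 5976·18059
1 = −5976·36618 + 11791·18559
1 = 11791·128413 − 41349·36618
1 = −41349·4017421 + 1293610·128413
1 = 1293610·12180676 − 3922179·4017421
So 4017421·(-3922179) ≡ 1 (mod 12180676), giving 4017421⁻¹ ≡ 8258497.
x ≡ 4017421⁻¹·4369800 ≡ 8258497·4369800 ≡ 11249852 (mod 12180676).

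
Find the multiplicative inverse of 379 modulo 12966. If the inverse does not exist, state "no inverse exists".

3079

Extended Euclidean algorithm:
12966 = 34·379 + 80
379 = 4·80 + 59
80 = 1·59 + 21
59 = 2·21 + 17
21 = 1·17 + 4
17 = 4·4 + 1
4 = 4·1 + 0
gcd = 1, so the inverse exists. Back-substitute:
1 = 17 − 4·4
1 = −4·21 + 5·17
1 = 5·59 − 14·21
1 = −14·80 + 19·59
1 = 19·379 − 90·80
1 = −90·12966 + 3079·379
So 379·3079 ≡ 1 (mod 12966).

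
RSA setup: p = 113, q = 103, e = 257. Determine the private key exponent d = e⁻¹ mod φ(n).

6401

φ(n) = (p−1)(q−1) = 112·102 = 11424.
Need d with 257·d ≡ 1 (mod 11424). Apply the extended Euclidean algorithm:
11424 = 44·257 + 116
257 = 2·116 + 25
116 = 4·25 + 16
25 = 1·16 + 9
16 = 1·9 + 7
9 = 1·7 + 2
7 = 3·2 + 1
2 = 2·1 + 0
Back-substitute:
1 = 7 − 3·2
1 = −3·9 + 4·7
1 = 4·16 − 7·9
1 = −7·25 + 11·16
1 = 11·116 − 51·25
1 = −51·257 + 113·116
1 = 113·11424 − 5023·257
So 257·(-5023) ≡ 1 (mod 11424), hence d ≡ -5023 ≡ 6401 (mod 11424).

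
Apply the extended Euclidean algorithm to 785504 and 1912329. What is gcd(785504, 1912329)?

1

Euclidean algorithm:
1912329 = 2·785504 + 341321
785504 = 2·341321 + 102862
341321 = 3·102862 + 32735
102862 = 3·32735 + 4657
32735 = 7·4657 + 136
4657 = 34·136 + 33
136 = 4·33 + 4
33 = 8·4 + 1
4 = 4·1 + 0
gcd(785504, 1912329) = 1.
Back-substituting:
1 = 33 − 8·4
1 = −8·136 + 33·33
1 = 33·4657 − 1130·136
1 = −1130·32735 + 7943·4657
1 = 7943·102862 − 24959·32735
1 = −24959·341321 + 82820·102862
1 = 82820·785504 − 190599·341321
1 = −190599·1912329 + 464018·785504
So 1 = (-190599)·1912329 + (464018)·785504.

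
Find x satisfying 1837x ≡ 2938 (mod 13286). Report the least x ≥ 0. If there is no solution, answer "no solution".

First find gcd(1837, 13286):
13286 = 7×1837 + 427
1837 = 4×427 + 129
427 = 3×129 + 40
129 = 3×40 + 9
40 = 4×9 + 4
9 = 2×4 + 1
4 = 4×1 + 0
gcd = 1, so a unique solution mod 13286 exists.
Back-substitute for the Bézout coefficients:
1 = 9 − 2·4
1 = −2·40 + 9·9
1 = 9·129 − 29·40
1 = −29·427 + 96·129
1 = 96·1837 − 413·427
1 = −413·13286 + 2987·1837
So 1837·(2987) ≡ 1 (mod 13286), giving 1837⁻¹ ≡ 2987.
x ≡ 1837⁻¹·2938 ≡ 2987·2938 ≡ 7046 (mod 13286).

7046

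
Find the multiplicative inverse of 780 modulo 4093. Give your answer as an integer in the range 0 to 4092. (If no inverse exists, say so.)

3584

Run Euclid on (4093, 780):
4093 = 5·780 + 193
780 = 4·193 + 8
193 = 24·8 + 1
8 = 8·1 + 0
gcd = 1, so the inverse exists. Back-substitute:
1 = 193 − 24·8
1 = −24·780 + 97·193
1 = 97·4093 − 509·780
Hence 780⁻¹ ≡ -509 ≡ 3584 (mod 4093).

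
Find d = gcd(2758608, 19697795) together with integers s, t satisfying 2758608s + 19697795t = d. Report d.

Repeated division:
19697795 = 7×2758608 + 387539
2758608 = 7×387539 + 45835
387539 = 8×45835 + 20859
45835 = 2×20859 + 4117
20859 = 5×4117 + 274
4117 = 15×274 + 7
274 = 39×7 + 1
7 = 7×1 + 0
gcd(2758608, 19697795) = 1.
Express as a combination:
1 = 274 − 39·7
1 = −39·4117 + 586·274
1 = 586·20859 − 2969·4117
1 = −2969·45835 + 6524·20859
1 = 6524·387539 − 55161·45835
1 = −55161·2758608 + 392651·387539
1 = 392651·19697795 − 2803718·2758608
So 1 = (392651)·19697795 + (-2803718)·2758608.

1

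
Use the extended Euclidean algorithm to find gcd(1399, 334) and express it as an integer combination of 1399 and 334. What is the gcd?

1

Apply Euclid's algorithm to 1399 and 334:
1399 = 4·334 + 63
334 = 5·63 + 19
63 = 3·19 + 6
19 = 3·6 + 1
6 = 6·1 + 0
gcd(1399, 334) = 1.
Back-substituting:
1 = 19 − 3·6
1 = −3·63 + 10·19
1 = 10·334 − 53·63
1 = −53·1399 + 222·334
So 1 = (-53)·1399 + (222)·334.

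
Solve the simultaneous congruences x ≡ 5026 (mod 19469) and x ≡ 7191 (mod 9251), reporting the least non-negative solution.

Write x = 5026 + 19469·k. Then 19469·k ≡ 7191 − 5026 ≡ 2165 (mod 9251).
Need 19469⁻¹ mod 9251. Extended Euclid on (9251, 967):
9251 = 9*967 + 548
967 = 1*548 + 419
548 = 1*419 + 129
419 = 3*129 + 32
129 = 4*32 + 1
32 = 32*1 + 0
Back-substitute:
1 = 129 − 4·32
1 = −4·419 + 13·129
1 = 13·548 − 17·419
1 = −17·967 + 30·548
1 = 30·9251 − 287·967
19469⁻¹ ≡ 8964 (mod 9251), so k ≡ 8964·2165 ≡ 7713 (mod 9251).
x = 5026 + 19469·7713 = 150169423.

150169423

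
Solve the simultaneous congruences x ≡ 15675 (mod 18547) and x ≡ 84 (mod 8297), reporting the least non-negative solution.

95365802

Write x = 15675 + 18547·k. Then 18547·k ≡ 84 − 15675 ≡ 1003 (mod 8297).
Need 18547⁻¹ mod 8297. Extended Euclid on (8297, 1953):
8297 = 4×1953 + 485
1953 = 4×485 + 13
485 = 37×13 + 4
13 = 3×4 + 1
4 = 4×1 + 0
Back-substitute:
1 = 13 − 3·4
1 = −3·485 + 112·13
1 = 112·1953 − 451·485
1 = −451·8297 + 1916·1953
18547⁻¹ ≡ 1916 (mod 8297), so k ≡ 1916·1003 ≡ 5141 (mod 8297).
x = 15675 + 18547·5141 = 95365802.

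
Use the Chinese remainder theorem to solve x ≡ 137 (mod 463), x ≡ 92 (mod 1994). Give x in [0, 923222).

Write x = 137 + 463·k. Then 463·k ≡ 92 − 137 ≡ 1949 (mod 1994).
Need 463⁻¹ mod 1994. Extended Euclid on (1994, 463):
1994 = 4·463 + 142
463 = 3·142 + 37
142 = 3·37 + 31
37 = 1·31 + 6
31 = 5·6 + 1
6 = 6·1 + 0
Back-substitute:
1 = 31 − 5·6
1 = −5·37 + 6·31
1 = 6·142 − 23·37
1 = −23·463 + 75·142
1 = 75·1994 − 323·463
463⁻¹ ≡ 1671 (mod 1994), so k ≡ 1671·1949 ≡ 577 (mod 1994).
x = 137 + 463·577 = 267288.

267288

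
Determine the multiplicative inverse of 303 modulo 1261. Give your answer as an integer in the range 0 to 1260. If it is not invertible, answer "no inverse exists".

Extended Euclidean algorithm:
1261 = 4×303 + 49
303 = 6×49 + 9
49 = 5×9 + 4
9 = 2×4 + 1
4 = 4×1 + 0
The gcd is 1. Working backward:
1 = 9 − 2·4
1 = −2·49 + 11·9
1 = 11·303 − 68·49
1 = −68·1261 + 283·303
So 303·283 ≡ 1 (mod 1261).

283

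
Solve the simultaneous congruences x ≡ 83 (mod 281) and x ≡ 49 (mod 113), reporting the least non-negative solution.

27621

Write x = 83 + 281·k. Then 281·k ≡ 49 − 83 ≡ 79 (mod 113).
Need 281⁻¹ mod 113. Extended Euclid on (113, 55):
113 = 2·55 + 3
55 = 18·3 + 1
3 = 3·1 + 0
Back-substitute:
1 = 55 − 18·3
1 = −18·113 + 37·55
281⁻¹ ≡ 37 (mod 113), so k ≡ 37·79 ≡ 98 (mod 113).
x = 83 + 281·98 = 27621.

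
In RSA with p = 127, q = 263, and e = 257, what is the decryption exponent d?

18497

φ(n) = (p−1)(q−1) = 126·262 = 33012.
Need d with 257·d ≡ 1 (mod 33012). Apply the extended Euclidean algorithm:
33012 = 128·257 + 116
257 = 2·116 + 25
116 = 4·25 + 16
25 = 1·16 + 9
16 = 1·9 + 7
9 = 1·7 + 2
7 = 3·2 + 1
2 = 2·1 + 0
Back-substitute:
1 = 7 − 3·2
1 = −3·9 + 4·7
1 = 4·16 − 7·9
1 = −7·25 + 11·16
1 = 11·116 − 51·25
1 = −51·257 + 113·116
1 = 113·33012 − 14515·257
So 257·(-14515) ≡ 1 (mod 33012), hence d ≡ -14515 ≡ 18497 (mod 33012).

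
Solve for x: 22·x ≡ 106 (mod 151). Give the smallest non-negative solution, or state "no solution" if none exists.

First find gcd(22, 151):
151 = 6·22 + 19
22 = 1·19 + 3
19 = 6·3 + 1
3 = 3·1 + 0
gcd = 1, so a unique solution mod 151 exists.
Back-substitute for the Bézout coefficients:
1 = 19 − 6·3
1 = −6·22 + 7·19
1 = 7·151 − 48·22
So 22·(-48) ≡ 1 (mod 151), giving 22⁻¹ ≡ 103.
x ≡ 22⁻¹·106 ≡ 103·106 ≡ 46 (mod 151).

46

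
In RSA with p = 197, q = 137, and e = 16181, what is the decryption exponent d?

4125

φ(n) = (p−1)(q−1) = 196·136 = 26656.
Need d with 16181·d ≡ 1 (mod 26656). Apply the extended Euclidean algorithm:
26656 = 1×16181 + 10475
16181 = 1×10475 + 5706
10475 = 1×5706 + 4769
5706 = 1×4769 + 937
4769 = 5×937 + 84
937 = 11×84 + 13
84 = 6×13 + 6
13 = 2×6 + 1
6 = 6×1 + 0
Back-substitute:
1 = 13 − 2·6
1 = −2·84 + 13·13
1 = 13·937 − 145·84
1 = −145·4769 + 738·937
1 = 738·5706 − 883·4769
1 = −883·10475 + 1621·5706
1 = 1621·16181 − 2504·10475
1 = −2504·26656 + 4125·16181
So 16181·4125 ≡ 1 (mod 26656), hence d = 4125.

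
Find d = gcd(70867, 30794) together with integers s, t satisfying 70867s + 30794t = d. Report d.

1

Repeated division:
70867 = 2*30794 + 9279
30794 = 3*9279 + 2957
9279 = 3*2957 + 408
2957 = 7*408 + 101
408 = 4*101 + 4
101 = 25*4 + 1
4 = 4*1 + 0
gcd(70867, 30794) = 1.
Working backward:
1 = 101 − 25·4
1 = −25·408 + 101·101
1 = 101·2957 − 732·408
1 = −732·9279 + 2297·2957
1 = 2297·30794 − 7623·9279
1 = −7623·70867 + 17543·30794
So 1 = (-7623)·70867 + (17543)·30794.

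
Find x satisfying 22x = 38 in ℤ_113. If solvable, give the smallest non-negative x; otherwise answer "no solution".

First find gcd(22, 113):
113 = 5·22 + 3
22 = 7·3 + 1
3 = 3·1 + 0
gcd = 1, so a unique solution mod 113 exists.
Back-substitute for the Bézout coefficients:
1 = 22 − 7·3
1 = −7·113 + 36·22
So 22·(36) ≡ 1 (mod 113), giving 22⁻¹ ≡ 36.
x ≡ 22⁻¹·38 ≡ 36·38 ≡ 12 (mod 113).

12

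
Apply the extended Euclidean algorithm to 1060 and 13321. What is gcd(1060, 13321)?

Apply Euclid's algorithm to 13321 and 1060:
13321 = 12·1060 + 601
1060 = 1·601 + 459
601 = 1·459 + 142
459 = 3·142 + 33
142 = 4·33 + 10
33 = 3·10 + 3
10 = 3·3 + 1
3 = 3·1 + 0
gcd(1060, 13321) = 1.
Working backward:
1 = 10 − 3·3
1 = −3·33 + 10·10
1 = 10·142 − 43·33
1 = −43·459 + 139·142
1 = 139·601 − 182·459
1 = −182·1060 + 321·601
1 = 321·13321 − 4034·1060
So 1 = (321)·13321 + (-4034)·1060.

1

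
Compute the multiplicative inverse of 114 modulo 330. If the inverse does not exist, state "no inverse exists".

Compute gcd(114, 330):
330 = 2·114 + 102
114 = 1·102 + 12
102 = 8·12 + 6
12 = 2·6 + 0
The gcd is 6, not 1, hence no inverse exists.

no inverse exists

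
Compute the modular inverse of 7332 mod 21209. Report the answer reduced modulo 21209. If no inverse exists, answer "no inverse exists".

16439

Extended Euclidean algorithm:
21209 = 2*7332 + 6545
7332 = 1*6545 + 787
6545 = 8*787 + 249
787 = 3*249 + 40
249 = 6*40 + 9
40 = 4*9 + 4
9 = 2*4 + 1
4 = 4*1 + 0
gcd = 1, so the inverse exists. Back-substitute:
1 = 9 − 2·4
1 = −2·40 + 9·9
1 = 9·249 − 56·40
1 = −56·787 + 177·249
1 = 177·6545 − 1472·787
1 = −1472·7332 + 1649·6545
1 = 1649·21209 − 4770·7332
Hence 7332⁻¹ ≡ -4770 ≡ 16439 (mod 21209).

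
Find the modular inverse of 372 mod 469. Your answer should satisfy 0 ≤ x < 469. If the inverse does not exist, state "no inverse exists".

Extended Euclidean algorithm:
469 = 1·372 + 97
372 = 3·97 + 81
97 = 1·81 + 16
81 = 5·16 + 1
16 = 16·1 + 0
Since gcd(372, 469) = 1, back-substitute to write 1 as a combination:
1 = 81 − 5·16
1 = −5·97 + 6·81
1 = 6·372 − 23·97
1 = −23·469 + 29·372
So 372·29 ≡ 1 (mod 469).

29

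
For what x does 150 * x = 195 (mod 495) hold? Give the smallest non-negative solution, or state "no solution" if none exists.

31

First find gcd(150, 495):
495 = 3·150 + 45
150 = 3·45 + 15
45 = 3·15 + 0
gcd = 15 and 15 | 195, so solutions exist. Divide through by 15: 10x ≡ 13 (mod 33).
Now find 10⁻¹ mod 33:
33 = 3×10 + 3
10 = 3×3 + 1
3 = 3×1 + 0
Back-substitute:
1 = 10 − 3·3
1 = −3·33 + 10·10
So 10⁻¹ ≡ 10 (mod 33).
Then x ≡ 10·13 ≡ 31 (mod 33); the smallest non-negative solution is x = 31.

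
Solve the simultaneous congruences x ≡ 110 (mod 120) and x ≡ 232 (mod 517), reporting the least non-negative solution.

Write x = 110 + 120·k. Then 120·k ≡ 232 − 110 ≡ 122 (mod 517).
Need 120⁻¹ mod 517. Extended Euclid on (517, 120):
517 = 4*120 + 37
120 = 3*37 + 9
37 = 4*9 + 1
9 = 9*1 + 0
Back-substitute:
1 = 37 − 4·9
1 = −4·120 + 13·37
1 = 13·517 − 56·120
120⁻¹ ≡ 461 (mod 517), so k ≡ 461·122 ≡ 406 (mod 517).
x = 110 + 120·406 = 48830.

48830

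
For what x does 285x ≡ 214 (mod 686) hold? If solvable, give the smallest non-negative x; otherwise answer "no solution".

First find gcd(285, 686):
686 = 2*285 + 116
285 = 2*116 + 53
116 = 2*53 + 10
53 = 5*10 + 3
10 = 3*3 + 1
3 = 3*1 + 0
gcd = 1, so a unique solution mod 686 exists.
Back-substitute for the Bézout coefficients:
1 = 10 − 3·3
1 = −3·53 + 16·10
1 = 16·116 − 35·53
1 = −35·285 + 86·116
1 = 86·686 − 207·285
So 285·(-207) ≡ 1 (mod 686), giving 285⁻¹ ≡ 479.
x ≡ 285⁻¹·214 ≡ 479·214 ≡ 292 (mod 686).

292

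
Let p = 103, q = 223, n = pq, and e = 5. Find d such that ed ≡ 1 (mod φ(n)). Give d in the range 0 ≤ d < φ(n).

φ(n) = (p−1)(q−1) = 102·222 = 22644.
Need d with 5·d ≡ 1 (mod 22644). Apply the extended Euclidean algorithm:
22644 = 4528·5 + 4
5 = 1·4 + 1
4 = 4·1 + 0
Back-substitute:
1 = 5 − 4
1 = −22644 + 4529·5
So 5·4529 ≡ 1 (mod 22644), hence d = 4529.

4529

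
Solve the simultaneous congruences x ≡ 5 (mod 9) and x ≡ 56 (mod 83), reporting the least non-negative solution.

Write x = 5 + 9·k. Then 9·k ≡ 56 − 5 ≡ 51 (mod 83).
Need 9⁻¹ mod 83. Extended Euclid on (83, 9):
83 = 9*9 + 2
9 = 4*2 + 1
2 = 2*1 + 0
Back-substitute:
1 = 9 − 4·2
1 = −4·83 + 37·9
9⁻¹ ≡ 37 (mod 83), so k ≡ 37·51 ≡ 61 (mod 83).
x = 5 + 9·61 = 554.

554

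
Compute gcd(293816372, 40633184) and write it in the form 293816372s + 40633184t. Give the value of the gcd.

4

Repeated division:
293816372 = 7×40633184 + 9384084
40633184 = 4×9384084 + 3096848
9384084 = 3×3096848 + 93540
3096848 = 33×93540 + 10028
93540 = 9×10028 + 3288
10028 = 3×3288 + 164
3288 = 20×164 + 8
164 = 20×8 + 4
8 = 2×4 + 0
gcd(293816372, 40633184) = 4.
Express as a combination:
4 = 164 − 20·8
4 = −20·3288 + 401·164
4 = 401·10028 − 1223·3288
4 = −1223·93540 + 11408·10028
4 = 11408·3096848 − 377687·93540
4 = −377687·9384084 + 1144469·3096848
4 = 1144469·40633184 − 4955563·9384084
4 = −4955563·293816372 + 35833410·40633184
So 4 = (-4955563)·293816372 + (35833410)·40633184.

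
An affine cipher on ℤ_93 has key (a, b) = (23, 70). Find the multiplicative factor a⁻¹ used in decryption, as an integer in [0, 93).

89

Extended Euclidean algorithm:
93 = 4*23 + 1
23 = 23*1 + 0
gcd = 1, so the inverse exists. Back-substitute:
1 = 93 − 4·23
Thus 23·(-4) ≡ 1 (mod 93); reducing, -4 mod 93 = 89.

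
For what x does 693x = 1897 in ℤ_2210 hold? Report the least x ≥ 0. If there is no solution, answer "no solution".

First find gcd(693, 2210):
2210 = 3×693 + 131
693 = 5×131 + 38
131 = 3×38 + 17
38 = 2×17 + 4
17 = 4×4 + 1
4 = 4×1 + 0
gcd = 1, so a unique solution mod 2210 exists.
Back-substitute for the Bézout coefficients:
1 = 17 − 4·4
1 = −4·38 + 9·17
1 = 9·131 − 31·38
1 = −31·693 + 164·131
1 = 164·2210 − 523·693
So 693·(-523) ≡ 1 (mod 2210), giving 693⁻¹ ≡ 1687.
x ≡ 693⁻¹·1897 ≡ 1687·1897 ≡ 159 (mod 2210).

159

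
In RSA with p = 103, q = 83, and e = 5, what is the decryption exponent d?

1673

φ(n) = (p−1)(q−1) = 102·82 = 8364.
Need d with 5·d ≡ 1 (mod 8364). Apply the extended Euclidean algorithm:
8364 = 1672×5 + 4
5 = 1×4 + 1
4 = 4×1 + 0
Back-substitute:
1 = 5 − 4
1 = −8364 + 1673·5
So 5·1673 ≡ 1 (mod 8364), hence d = 1673.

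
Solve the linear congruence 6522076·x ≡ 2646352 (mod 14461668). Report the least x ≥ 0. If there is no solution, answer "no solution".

First find gcd(6522076, 14461668):
14461668 = 2*6522076 + 1417516
6522076 = 4*1417516 + 852012
1417516 = 1*852012 + 565504
852012 = 1*565504 + 286508
565504 = 1*286508 + 278996
286508 = 1*278996 + 7512
278996 = 37*7512 + 1052
7512 = 7*1052 + 148
1052 = 7*148 + 16
148 = 9*16 + 4
16 = 4*4 + 0
gcd = 4 and 4 | 2646352, so solutions exist. Divide through by 4: 1630519x ≡ 661588 (mod 3615417).
Now find 1630519⁻¹ mod 3615417:
3615417 = 2·1630519 + 354379
1630519 = 4·354379 + 213003
354379 = 1·213003 + 141376
213003 = 1·141376 + 71627
141376 = 1·71627 + 69749
71627 = 1·69749 + 1878
69749 = 37·1878 + 263
1878 = 7·263 + 37
263 = 7·37 + 4
37 = 9·4 + 1
4 = 4·1 + 0
Back-substitute:
1 = 37 − 9·4
1 = −9·263 + 64·37
1 = 64·1878 − 457·263
1 = −457·69749 + 16973·1878
1 = 16973·71627 − 17430·69749
1 = −17430·141376 + 34403·71627
1 = 34403·213003 − 51833·141376
1 = −51833·354379 + 86236·213003
1 = 86236·1630519 − 396777·354379
1 = −396777·3615417 + 879790·1630519
So 1630519⁻¹ ≡ 879790 (mod 3615417).
Then x ≡ 879790·661588 ≡ 1677439 (mod 3615417); the smallest non-negative solution is x = 1677439.

1677439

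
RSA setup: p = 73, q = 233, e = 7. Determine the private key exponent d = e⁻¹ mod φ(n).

φ(n) = (p−1)(q−1) = 72·232 = 16704.
Need d with 7·d ≡ 1 (mod 16704). Apply the extended Euclidean algorithm:
16704 = 2386*7 + 2
7 = 3*2 + 1
2 = 2*1 + 0
Back-substitute:
1 = 7 − 3·2
1 = −3·16704 + 7159·7
So 7·7159 ≡ 1 (mod 16704), hence d = 7159.

7159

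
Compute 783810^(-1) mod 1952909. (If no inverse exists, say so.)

Run Euclid on (1952909, 783810):
1952909 = 2×783810 + 385289
783810 = 2×385289 + 13232
385289 = 29×13232 + 1561
13232 = 8×1561 + 744
1561 = 2×744 + 73
744 = 10×73 + 14
73 = 5×14 + 3
14 = 4×3 + 2
3 = 1×2 + 1
2 = 2×1 + 0
The gcd is 1. Working backward:
1 = 3 − 2
1 = −14 + 5·3
1 = 5·73 − 26·14
1 = −26·744 + 265·73
1 = 265·1561 − 556·744
1 = −556·13232 + 4713·1561
1 = 4713·385289 − 137233·13232
1 = −137233·783810 + 279179·385289
1 = 279179·1952909 − 695591·783810
So 783810·(-695591) ≡ 1 (mod 1952909), and -695591 ≡ 1257318 (mod 1952909).

1257318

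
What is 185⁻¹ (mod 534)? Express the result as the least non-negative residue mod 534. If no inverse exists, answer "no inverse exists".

Run Euclid on (534, 185):
534 = 2*185 + 164
185 = 1*164 + 21
164 = 7*21 + 17
21 = 1*17 + 4
17 = 4*4 + 1
4 = 4*1 + 0
The gcd is 1. Working backward:
1 = 17 − 4·4
1 = −4·21 + 5·17
1 = 5·164 − 39·21
1 = −39·185 + 44·164
1 = 44·534 − 127·185
So 185·(-127) ≡ 1 (mod 534), and -127 ≡ 407 (mod 534).

407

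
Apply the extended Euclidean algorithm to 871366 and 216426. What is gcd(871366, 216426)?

Apply Euclid's algorithm to 871366 and 216426:
871366 = 4·216426 + 5662
216426 = 38·5662 + 1270
5662 = 4·1270 + 582
1270 = 2·582 + 106
582 = 5·106 + 52
106 = 2·52 + 2
52 = 26·2 + 0
gcd(871366, 216426) = 2.
Back-substituting:
2 = 106 − 2·52
2 = −2·582 + 11·106
2 = 11·1270 − 24·582
2 = −24·5662 + 107·1270
2 = 107·216426 − 4090·5662
2 = −4090·871366 + 16467·216426
So 2 = (-4090)·871366 + (16467)·216426.

2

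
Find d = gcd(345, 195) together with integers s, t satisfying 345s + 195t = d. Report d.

15

Repeated division:
345 = 1*195 + 150
195 = 1*150 + 45
150 = 3*45 + 15
45 = 3*15 + 0
gcd(345, 195) = 15.
Express as a combination:
15 = 150 − 3·45
15 = −3·195 + 4·150
15 = 4·345 − 7·195
So 15 = (4)·345 + (-7)·195.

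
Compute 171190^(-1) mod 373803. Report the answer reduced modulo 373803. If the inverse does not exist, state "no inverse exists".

Run Euclid on (373803, 171190):
373803 = 2*171190 + 31423
171190 = 5*31423 + 14075
31423 = 2*14075 + 3273
14075 = 4*3273 + 983
3273 = 3*983 + 324
983 = 3*324 + 11
324 = 29*11 + 5
11 = 2*5 + 1
5 = 5*1 + 0
The gcd is 1. Working backward:
1 = 11 − 2·5
1 = −2·324 + 59·11
1 = 59·983 − 179·324
1 = −179·3273 + 596·983
1 = 596·14075 − 2563·3273
1 = −2563·31423 + 5722·14075
1 = 5722·171190 − 31173·31423
1 = −31173·373803 + 68068·171190
So 171190·68068 ≡ 1 (mod 373803).

68068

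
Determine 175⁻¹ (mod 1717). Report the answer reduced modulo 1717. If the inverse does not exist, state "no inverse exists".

1197

Run Euclid on (1717, 175):
1717 = 9*175 + 142
175 = 1*142 + 33
142 = 4*33 + 10
33 = 3*10 + 3
10 = 3*3 + 1
3 = 3*1 + 0
Since gcd(175, 1717) = 1, back-substitute to write 1 as a combination:
1 = 10 − 3·3
1 = −3·33 + 10·10
1 = 10·142 − 43·33
1 = −43·175 + 53·142
1 = 53·1717 − 520·175
Hence 175⁻¹ ≡ -520 ≡ 1197 (mod 1717).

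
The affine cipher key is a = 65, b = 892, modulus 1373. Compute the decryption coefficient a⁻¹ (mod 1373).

169

Apply the Euclidean algorithm to 1373 and 65:
1373 = 21×65 + 8
65 = 8×8 + 1
8 = 8×1 + 0
The gcd is 1. Working backward:
1 = 65 − 8·8
1 = −8·1373 + 169·65
So 65·169 ≡ 1 (mod 1373).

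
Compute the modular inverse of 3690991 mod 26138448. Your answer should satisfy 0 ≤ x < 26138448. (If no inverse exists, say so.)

Run Euclid on (26138448, 3690991):
26138448 = 7·3690991 + 301511
3690991 = 12·301511 + 72859
301511 = 4·72859 + 10075
72859 = 7·10075 + 2334
10075 = 4·2334 + 739
2334 = 3·739 + 117
739 = 6·117 + 37
117 = 3·37 + 6
37 = 6·6 + 1
6 = 6·1 + 0
gcd = 1, so the inverse exists. Back-substitute:
1 = 37 − 6·6
1 = −6·117 + 19·37
1 = 19·739 − 120·117
1 = −120·2334 + 379·739
1 = 379·10075 − 1636·2334
1 = −1636·72859 + 11831·10075
1 = 11831·301511 − 48960·72859
1 = −48960·3690991 + 599351·301511
1 = 599351·26138448 − 4244417·3690991
Hence 3690991⁻¹ ≡ -4244417 ≡ 21894031 (mod 26138448).

21894031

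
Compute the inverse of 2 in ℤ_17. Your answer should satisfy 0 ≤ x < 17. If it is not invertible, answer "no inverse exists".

9

gcd(17, 2) by repeated division:
17 = 8×2 + 1
2 = 2×1 + 0
Since gcd(2, 17) = 1, back-substitute to write 1 as a combination:
1 = 17 − 8·2
Thus 2·(-8) ≡ 1 (mod 17); reducing, -8 mod 17 = 9.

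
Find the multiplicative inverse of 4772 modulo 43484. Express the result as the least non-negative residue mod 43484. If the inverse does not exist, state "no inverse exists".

Compute gcd(4772, 43484):
43484 = 9×4772 + 536
4772 = 8×536 + 484
536 = 1×484 + 52
484 = 9×52 + 16
52 = 3×16 + 4
16 = 4×4 + 0
Since gcd = 4 > 1, 4772 is not a unit mod 43484.

no inverse exists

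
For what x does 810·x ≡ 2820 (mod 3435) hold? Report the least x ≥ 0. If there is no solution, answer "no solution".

224

First find gcd(810, 3435):
3435 = 4*810 + 195
810 = 4*195 + 30
195 = 6*30 + 15
30 = 2*15 + 0
gcd = 15 and 15 | 2820, so solutions exist. Divide through by 15: 54x ≡ 188 (mod 229).
Now find 54⁻¹ mod 229:
229 = 4*54 + 13
54 = 4*13 + 2
13 = 6*2 + 1
2 = 2*1 + 0
Back-substitute:
1 = 13 − 6·2
1 = −6·54 + 25·13
1 = 25·229 − 106·54
So 54·(-106) ≡ 1 (mod 229), i.e. 54⁻¹ ≡ 123.
Then x ≡ 123·188 ≡ 224 (mod 229); the smallest non-negative solution is x = 224.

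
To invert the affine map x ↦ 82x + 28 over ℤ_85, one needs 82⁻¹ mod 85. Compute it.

28

gcd(85, 82) by repeated division:
85 = 1×82 + 3
82 = 27×3 + 1
3 = 3×1 + 0
The gcd is 1. Working backward:
1 = 82 − 27·3
1 = −27·85 + 28·82
So 82·28 ≡ 1 (mod 85).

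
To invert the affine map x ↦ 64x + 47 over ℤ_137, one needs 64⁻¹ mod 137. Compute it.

15

Run Euclid on (137, 64):
137 = 2*64 + 9
64 = 7*9 + 1
9 = 9*1 + 0
gcd = 1, so the inverse exists. Back-substitute:
1 = 64 − 7·9
1 = −7·137 + 15·64
So 64·15 ≡ 1 (mod 137).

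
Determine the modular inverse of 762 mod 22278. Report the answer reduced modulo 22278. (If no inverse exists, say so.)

no inverse exists

Euclidean algorithm on 22278, 762:
22278 = 29*762 + 180
762 = 4*180 + 42
180 = 4*42 + 12
42 = 3*12 + 6
12 = 2*6 + 0
The gcd is 6, not 1, hence no inverse exists.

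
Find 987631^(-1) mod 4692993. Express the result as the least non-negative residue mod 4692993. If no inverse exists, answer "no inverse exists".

1463074

gcd(4692993, 987631) by repeated division:
4692993 = 4×987631 + 742469
987631 = 1×742469 + 245162
742469 = 3×245162 + 6983
245162 = 35×6983 + 757
6983 = 9×757 + 170
757 = 4×170 + 77
170 = 2×77 + 16
77 = 4×16 + 13
16 = 1×13 + 3
13 = 4×3 + 1
3 = 3×1 + 0
gcd = 1, so the inverse exists. Back-substitute:
1 = 13 − 4·3
1 = −4·16 + 5·13
1 = 5·77 − 24·16
1 = −24·170 + 53·77
1 = 53·757 − 236·170
1 = −236·6983 + 2177·757
1 = 2177·245162 − 76431·6983
1 = −76431·742469 + 231470·245162
1 = 231470·987631 − 307901·742469
1 = −307901·4692993 + 1463074·987631
So 987631·1463074 ≡ 1 (mod 4692993).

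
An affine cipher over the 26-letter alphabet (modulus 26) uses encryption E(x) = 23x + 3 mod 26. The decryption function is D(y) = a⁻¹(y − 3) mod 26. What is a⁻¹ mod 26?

17

Run Euclid on (26, 23):
26 = 1*23 + 3
23 = 7*3 + 2
3 = 1*2 + 1
2 = 2*1 + 0
Since gcd(23, 26) = 1, back-substitute to write 1 as a combination:
1 = 3 − 2
1 = −23 + 8·3
1 = 8·26 − 9·23
So 23·(-9) ≡ 1 (mod 26), and -9 ≡ 17 (mod 26).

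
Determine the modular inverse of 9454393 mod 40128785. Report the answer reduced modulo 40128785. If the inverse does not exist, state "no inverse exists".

Run Euclid on (40128785, 9454393):
40128785 = 4*9454393 + 2311213
9454393 = 4*2311213 + 209541
2311213 = 11*209541 + 6262
209541 = 33*6262 + 2895
6262 = 2*2895 + 472
2895 = 6*472 + 63
472 = 7*63 + 31
63 = 2*31 + 1
31 = 31*1 + 0
Since gcd(9454393, 40128785) = 1, back-substitute to write 1 as a combination:
1 = 63 − 2·31
1 = −2·472 + 15·63
1 = 15·2895 − 92·472
1 = −92·6262 + 199·2895
1 = 199·209541 − 6659·6262
1 = −6659·2311213 + 73448·209541
1 = 73448·9454393 − 300451·2311213
1 = −300451·40128785 + 1275252·9454393
So 9454393·1275252 ≡ 1 (mod 40128785).

1275252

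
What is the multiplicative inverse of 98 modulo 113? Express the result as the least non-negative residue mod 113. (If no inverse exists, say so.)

Apply the Euclidean algorithm to 113 and 98:
113 = 1×98 + 15
98 = 6×15 + 8
15 = 1×8 + 7
8 = 1×7 + 1
7 = 7×1 + 0
The gcd is 1. Working backward:
1 = 8 − 7
1 = −15 + 2·8
1 = 2·98 − 13·15
1 = −13·113 + 15·98
So 98·15 ≡ 1 (mod 113).

15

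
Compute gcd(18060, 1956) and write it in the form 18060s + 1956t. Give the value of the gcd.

Apply Euclid's algorithm to 18060 and 1956:
18060 = 9·1956 + 456
1956 = 4·456 + 132
456 = 3·132 + 60
132 = 2·60 + 12
60 = 5·12 + 0
gcd(18060, 1956) = 12.
Working backward:
12 = 132 − 2·60
12 = −2·456 + 7·132
12 = 7·1956 − 30·456
12 = −30·18060 + 277·1956
So 12 = (-30)·18060 + (277)·1956.

12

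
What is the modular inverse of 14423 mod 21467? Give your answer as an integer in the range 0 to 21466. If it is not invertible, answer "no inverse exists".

11919

Apply the Euclidean algorithm to 21467 and 14423:
21467 = 1×14423 + 7044
14423 = 2×7044 + 335
7044 = 21×335 + 9
335 = 37×9 + 2
9 = 4×2 + 1
2 = 2×1 + 0
gcd = 1, so the inverse exists. Back-substitute:
1 = 9 − 4·2
1 = −4·335 + 149·9
1 = 149·7044 − 3133·335
1 = −3133·14423 + 6415·7044
1 = 6415·21467 − 9548·14423
So 14423·(-9548) ≡ 1 (mod 21467), and -9548 ≡ 11919 (mod 21467).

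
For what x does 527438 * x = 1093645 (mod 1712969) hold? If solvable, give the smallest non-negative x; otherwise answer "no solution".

472613

First find gcd(527438, 1712969):
1712969 = 3×527438 + 130655
527438 = 4×130655 + 4818
130655 = 27×4818 + 569
4818 = 8×569 + 266
569 = 2×266 + 37
266 = 7×37 + 7
37 = 5×7 + 2
7 = 3×2 + 1
2 = 2×1 + 0
gcd = 1, so a unique solution mod 1712969 exists.
Back-substitute for the Bézout coefficients:
1 = 7 − 3·2
1 = −3·37 + 16·7
1 = 16·266 − 115·37
1 = −115·569 + 246·266
1 = 246·4818 − 2083·569
1 = −2083·130655 + 56487·4818
1 = 56487·527438 − 228031·130655
1 = −228031·1712969 + 740580·527438
So 527438·(740580) ≡ 1 (mod 1712969), giving 527438⁻¹ ≡ 740580.
x ≡ 527438⁻¹·1093645 ≡ 740580·1093645 ≡ 472613 (mod 1712969).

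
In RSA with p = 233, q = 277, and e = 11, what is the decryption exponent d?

φ(n) = (p−1)(q−1) = 232·276 = 64032.
Need d with 11·d ≡ 1 (mod 64032). Apply the extended Euclidean algorithm:
64032 = 5821*11 + 1
11 = 11*1 + 0
Back-substitute:
1 = 64032 − 5821·11
So 11·(-5821) ≡ 1 (mod 64032), hence d ≡ -5821 ≡ 58211 (mod 64032).

58211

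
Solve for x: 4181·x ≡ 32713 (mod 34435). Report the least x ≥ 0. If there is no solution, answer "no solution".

30053

First find gcd(4181, 34435):
34435 = 8*4181 + 987
4181 = 4*987 + 233
987 = 4*233 + 55
233 = 4*55 + 13
55 = 4*13 + 3
13 = 4*3 + 1
3 = 3*1 + 0
gcd = 1, so a unique solution mod 34435 exists.
Back-substitute for the Bézout coefficients:
1 = 13 − 4·3
1 = −4·55 + 17·13
1 = 17·233 − 72·55
1 = −72·987 + 305·233
1 = 305·4181 − 1292·987
1 = −1292·34435 + 10641·4181
So 4181·(10641) ≡ 1 (mod 34435), giving 4181⁻¹ ≡ 10641.
x ≡ 4181⁻¹·32713 ≡ 10641·32713 ≡ 30053 (mod 34435).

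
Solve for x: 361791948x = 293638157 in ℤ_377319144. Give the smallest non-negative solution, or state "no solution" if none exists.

gcd(361791948, 377319144):
377319144 = 1·361791948 + 15527196
361791948 = 23·15527196 + 4666440
15527196 = 3·4666440 + 1527876
4666440 = 3·1527876 + 82812
1527876 = 18·82812 + 37260
82812 = 2·37260 + 8292
37260 = 4·8292 + 4092
8292 = 2·4092 + 108
4092 = 37·108 + 96
108 = 1·96 + 12
96 = 8·12 + 0
gcd = 12, but 12 ∤ 293638157, so the congruence has no solution.

no solution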